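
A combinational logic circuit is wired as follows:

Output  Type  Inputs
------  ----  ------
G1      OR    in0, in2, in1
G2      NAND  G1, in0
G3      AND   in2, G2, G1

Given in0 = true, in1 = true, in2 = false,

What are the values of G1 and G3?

G1 = in0 OR in2 OR in1 = true OR false OR true = true
G2 = G1 NAND in0 = true NAND true = false
G3 = in2 AND G2 AND G1 = false AND false AND true = false

G1 = true  G3 = false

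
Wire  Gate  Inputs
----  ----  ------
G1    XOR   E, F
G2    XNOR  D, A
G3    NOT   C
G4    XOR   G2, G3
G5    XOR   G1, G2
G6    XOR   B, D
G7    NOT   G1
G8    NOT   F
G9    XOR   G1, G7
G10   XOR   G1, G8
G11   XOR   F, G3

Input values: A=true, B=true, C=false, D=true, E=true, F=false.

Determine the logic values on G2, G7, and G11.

G2 = true  G7 = false  G11 = true

G1 = E XOR F = true XOR false = true
G2 = D XNOR A = true XNOR true = true
G3 = NOT C = NOT false = true
G7 = NOT G1 = NOT true = false
G11 = F XOR G3 = false XOR true = true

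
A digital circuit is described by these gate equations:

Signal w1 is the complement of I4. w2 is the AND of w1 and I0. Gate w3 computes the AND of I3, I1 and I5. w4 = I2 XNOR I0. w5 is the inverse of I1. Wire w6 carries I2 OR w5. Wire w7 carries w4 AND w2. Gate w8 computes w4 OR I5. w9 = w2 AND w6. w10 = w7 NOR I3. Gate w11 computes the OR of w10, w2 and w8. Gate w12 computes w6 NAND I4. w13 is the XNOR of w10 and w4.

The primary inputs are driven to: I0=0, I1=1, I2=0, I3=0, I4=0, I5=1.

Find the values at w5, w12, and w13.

w5 = 0, w12 = 1, w13 = 1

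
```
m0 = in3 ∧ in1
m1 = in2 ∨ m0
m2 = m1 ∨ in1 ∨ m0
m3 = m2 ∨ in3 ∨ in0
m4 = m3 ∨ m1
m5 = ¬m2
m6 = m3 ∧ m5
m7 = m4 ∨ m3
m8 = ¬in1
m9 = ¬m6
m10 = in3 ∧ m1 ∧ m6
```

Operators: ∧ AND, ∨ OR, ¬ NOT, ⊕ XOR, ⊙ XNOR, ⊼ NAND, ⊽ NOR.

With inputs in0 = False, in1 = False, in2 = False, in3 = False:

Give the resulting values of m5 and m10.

m5 = True; m10 = False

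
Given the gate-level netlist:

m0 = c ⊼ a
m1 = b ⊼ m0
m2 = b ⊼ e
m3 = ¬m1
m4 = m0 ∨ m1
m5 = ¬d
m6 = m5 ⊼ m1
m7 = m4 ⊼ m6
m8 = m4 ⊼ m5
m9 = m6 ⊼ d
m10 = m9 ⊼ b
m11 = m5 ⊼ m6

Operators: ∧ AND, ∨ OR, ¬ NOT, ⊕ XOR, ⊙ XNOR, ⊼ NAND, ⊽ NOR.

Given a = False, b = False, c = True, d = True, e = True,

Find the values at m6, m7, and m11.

m0 = c NAND a = True NAND False = True
m1 = b NAND m0 = False NAND True = True
m4 = m0 OR m1 = True OR True = True
m5 = NOT d = NOT True = False
m6 = m5 NAND m1 = False NAND True = True
m7 = m4 NAND m6 = True NAND True = False
m11 = m5 NAND m6 = False NAND True = True

m6 = True, m7 = False, m11 = True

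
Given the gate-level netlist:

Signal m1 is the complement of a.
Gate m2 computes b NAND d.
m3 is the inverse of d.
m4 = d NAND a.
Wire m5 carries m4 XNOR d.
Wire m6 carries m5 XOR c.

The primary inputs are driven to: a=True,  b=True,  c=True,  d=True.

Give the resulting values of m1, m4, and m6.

m1 = False  m4 = False  m6 = True

m1 = NOT a = NOT True = False
m4 = d NAND a = True NAND True = False
m5 = m4 XNOR d = False XNOR True = False
m6 = m5 XOR c = False XOR True = True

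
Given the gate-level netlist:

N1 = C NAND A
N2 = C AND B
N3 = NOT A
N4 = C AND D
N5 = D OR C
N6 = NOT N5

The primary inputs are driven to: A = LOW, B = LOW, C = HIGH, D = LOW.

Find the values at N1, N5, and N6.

N1 = HIGH; N5 = HIGH; N6 = LOW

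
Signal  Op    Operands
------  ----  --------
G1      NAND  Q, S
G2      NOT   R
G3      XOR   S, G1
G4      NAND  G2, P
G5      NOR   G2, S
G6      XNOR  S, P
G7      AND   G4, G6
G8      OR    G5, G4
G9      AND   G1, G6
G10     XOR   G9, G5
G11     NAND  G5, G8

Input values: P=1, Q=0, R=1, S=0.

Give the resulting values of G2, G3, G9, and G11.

G1 = Q NAND S = 0 NAND 0 = 1
G2 = NOT R = NOT 1 = 0
G3 = S XOR G1 = 0 XOR 1 = 1
G4 = G2 NAND P = 0 NAND 1 = 1
G5 = G2 NOR S = 0 NOR 0 = 1
G6 = S XNOR P = 0 XNOR 1 = 0
G8 = G5 OR G4 = 1 OR 1 = 1
G9 = G1 AND G6 = 1 AND 0 = 0
G11 = G5 NAND G8 = 1 NAND 1 = 0

G2 = 0  G3 = 1  G9 = 0  G11 = 0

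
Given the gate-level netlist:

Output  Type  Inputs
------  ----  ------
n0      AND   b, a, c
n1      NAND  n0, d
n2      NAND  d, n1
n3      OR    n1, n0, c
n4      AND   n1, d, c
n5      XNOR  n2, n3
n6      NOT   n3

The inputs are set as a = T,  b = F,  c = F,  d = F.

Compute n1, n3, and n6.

n1 = T  n3 = T  n6 = F

n0 = b AND a AND c = F AND T AND F = F
n1 = n0 NAND d = F NAND F = T
n3 = n1 OR n0 OR c = T OR F OR F = T
n6 = NOT n3 = NOT T = F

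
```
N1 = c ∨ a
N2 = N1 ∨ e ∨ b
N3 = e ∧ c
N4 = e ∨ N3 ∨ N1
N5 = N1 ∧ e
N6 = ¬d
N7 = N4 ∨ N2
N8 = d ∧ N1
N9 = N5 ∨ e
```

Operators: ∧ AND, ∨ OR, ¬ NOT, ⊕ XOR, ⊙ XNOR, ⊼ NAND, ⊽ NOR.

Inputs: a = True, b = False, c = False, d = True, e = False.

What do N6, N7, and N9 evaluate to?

N1 = c OR a = False OR True = True
N2 = N1 OR e OR b = True OR False OR False = True
N3 = e AND c = False AND False = False
N4 = e OR N3 OR N1 = False OR False OR True = True
N5 = N1 AND e = True AND False = False
N6 = NOT d = NOT True = False
N7 = N4 OR N2 = True OR True = True
N9 = N5 OR e = False OR False = False

N6 = False, N7 = True, N9 = False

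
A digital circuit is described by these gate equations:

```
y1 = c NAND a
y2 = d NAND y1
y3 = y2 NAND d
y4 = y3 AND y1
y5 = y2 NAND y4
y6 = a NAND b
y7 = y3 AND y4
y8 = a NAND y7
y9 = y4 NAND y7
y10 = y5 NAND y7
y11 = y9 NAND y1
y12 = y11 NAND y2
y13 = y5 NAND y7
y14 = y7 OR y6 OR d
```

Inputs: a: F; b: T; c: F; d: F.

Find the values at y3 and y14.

y3 = T  y14 = T

y1 = c NAND a = F NAND F = T
y2 = d NAND y1 = F NAND T = T
y3 = y2 NAND d = T NAND F = T
y4 = y3 AND y1 = T AND T = T
y6 = a NAND b = F NAND T = T
y7 = y3 AND y4 = T AND T = T
y14 = y7 OR y6 OR d = T OR T OR F = T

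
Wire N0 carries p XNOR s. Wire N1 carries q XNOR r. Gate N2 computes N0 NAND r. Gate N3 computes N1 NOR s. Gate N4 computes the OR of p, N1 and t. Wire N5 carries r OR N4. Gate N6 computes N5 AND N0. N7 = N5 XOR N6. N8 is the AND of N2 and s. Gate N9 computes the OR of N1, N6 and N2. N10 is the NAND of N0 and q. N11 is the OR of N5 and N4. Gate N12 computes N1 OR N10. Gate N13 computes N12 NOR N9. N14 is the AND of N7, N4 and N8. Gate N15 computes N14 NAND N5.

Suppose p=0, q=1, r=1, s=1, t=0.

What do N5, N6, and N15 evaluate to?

N5 = 1, N6 = 0, N15 = 0

N0 = p XNOR s = 0 XNOR 1 = 0
N1 = q XNOR r = 1 XNOR 1 = 1
N2 = N0 NAND r = 0 NAND 1 = 1
N4 = p OR N1 OR t = 0 OR 1 OR 0 = 1
N5 = r OR N4 = 1 OR 1 = 1
N6 = N5 AND N0 = 1 AND 0 = 0
N7 = N5 XOR N6 = 1 XOR 0 = 1
N8 = N2 AND s = 1 AND 1 = 1
N14 = N7 AND N4 AND N8 = 1 AND 1 AND 1 = 1
N15 = N14 NAND N5 = 1 NAND 1 = 0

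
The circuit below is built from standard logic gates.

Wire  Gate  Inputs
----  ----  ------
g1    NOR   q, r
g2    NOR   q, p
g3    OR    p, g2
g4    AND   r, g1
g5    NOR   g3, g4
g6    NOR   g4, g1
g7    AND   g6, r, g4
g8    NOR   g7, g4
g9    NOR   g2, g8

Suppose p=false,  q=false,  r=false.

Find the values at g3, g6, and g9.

g3 = true, g6 = false, g9 = false

g1 = q NOR r = false NOR false = true
g2 = q NOR p = false NOR false = true
g3 = p OR g2 = false OR true = true
g4 = r AND g1 = false AND true = false
g6 = g4 NOR g1 = false NOR true = false
g7 = g6 AND r AND g4 = false AND false AND false = false
g8 = g7 NOR g4 = false NOR false = true
g9 = g2 NOR g8 = true NOR true = false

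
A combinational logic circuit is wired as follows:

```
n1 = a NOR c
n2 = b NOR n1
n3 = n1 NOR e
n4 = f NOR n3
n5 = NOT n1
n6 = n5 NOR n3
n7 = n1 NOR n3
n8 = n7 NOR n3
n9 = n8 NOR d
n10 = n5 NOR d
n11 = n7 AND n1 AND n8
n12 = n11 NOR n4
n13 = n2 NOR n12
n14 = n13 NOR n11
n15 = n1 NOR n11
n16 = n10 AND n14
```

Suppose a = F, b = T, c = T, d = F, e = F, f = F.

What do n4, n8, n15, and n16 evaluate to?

n4 = F; n8 = F; n15 = T; n16 = F

n1 = a NOR c = F NOR T = F
n2 = b NOR n1 = T NOR F = F
n3 = n1 NOR e = F NOR F = T
n4 = f NOR n3 = F NOR T = F
n5 = NOT n1 = NOT F = T
n7 = n1 NOR n3 = F NOR T = F
n8 = n7 NOR n3 = F NOR T = F
n10 = n5 NOR d = T NOR F = F
n11 = n7 AND n1 AND n8 = F AND F AND F = F
n12 = n11 NOR n4 = F NOR F = T
n13 = n2 NOR n12 = F NOR T = F
n14 = n13 NOR n11 = F NOR F = T
n15 = n1 NOR n11 = F NOR F = T
n16 = n10 AND n14 = F AND T = F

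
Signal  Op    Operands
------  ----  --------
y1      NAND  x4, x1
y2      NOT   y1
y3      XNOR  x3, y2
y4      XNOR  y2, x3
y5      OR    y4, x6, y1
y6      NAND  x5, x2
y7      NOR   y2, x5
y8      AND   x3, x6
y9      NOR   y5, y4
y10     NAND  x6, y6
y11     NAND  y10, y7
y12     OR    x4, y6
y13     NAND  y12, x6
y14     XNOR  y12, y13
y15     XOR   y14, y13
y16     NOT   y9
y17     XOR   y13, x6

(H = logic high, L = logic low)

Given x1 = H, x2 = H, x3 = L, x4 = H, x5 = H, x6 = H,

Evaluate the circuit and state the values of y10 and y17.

y10 = H; y17 = H

y6 = x5 NAND x2 = H NAND H = L
y10 = x6 NAND y6 = H NAND L = H
y12 = x4 OR y6 = H OR L = H
y13 = y12 NAND x6 = H NAND H = L
y17 = y13 XOR x6 = L XOR H = H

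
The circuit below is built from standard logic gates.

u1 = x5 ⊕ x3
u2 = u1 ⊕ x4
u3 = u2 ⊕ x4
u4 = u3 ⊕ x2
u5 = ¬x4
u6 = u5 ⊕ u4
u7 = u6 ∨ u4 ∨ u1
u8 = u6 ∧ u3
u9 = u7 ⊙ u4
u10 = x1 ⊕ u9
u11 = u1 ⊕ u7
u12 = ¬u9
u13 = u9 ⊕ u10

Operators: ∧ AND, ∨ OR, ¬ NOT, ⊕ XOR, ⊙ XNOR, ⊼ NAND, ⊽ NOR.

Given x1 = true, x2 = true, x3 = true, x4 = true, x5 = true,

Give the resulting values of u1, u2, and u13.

u1 = x5 XOR x3 = true XOR true = false
u2 = u1 XOR x4 = false XOR true = true
u3 = u2 XOR x4 = true XOR true = false
u4 = u3 XOR x2 = false XOR true = true
u5 = NOT x4 = NOT true = false
u6 = u5 XOR u4 = false XOR true = true
u7 = u6 OR u4 OR u1 = true OR true OR false = true
u9 = u7 XNOR u4 = true XNOR true = true
u10 = x1 XOR u9 = true XOR true = false
u13 = u9 XOR u10 = true XOR false = true

u1 = false  u2 = true  u13 = true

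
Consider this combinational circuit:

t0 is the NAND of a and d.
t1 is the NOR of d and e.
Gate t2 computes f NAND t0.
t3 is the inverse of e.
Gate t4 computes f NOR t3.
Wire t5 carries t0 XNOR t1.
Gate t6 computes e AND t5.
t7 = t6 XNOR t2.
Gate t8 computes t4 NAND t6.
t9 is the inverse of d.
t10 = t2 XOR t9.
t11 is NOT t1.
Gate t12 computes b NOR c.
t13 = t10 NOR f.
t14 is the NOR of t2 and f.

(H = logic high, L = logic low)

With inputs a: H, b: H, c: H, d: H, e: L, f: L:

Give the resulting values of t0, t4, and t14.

t0 = a NAND d = H NAND H = L
t2 = f NAND t0 = L NAND L = H
t3 = NOT e = NOT L = H
t4 = f NOR t3 = L NOR H = L
t14 = t2 NOR f = H NOR L = L

t0 = L  t4 = L  t14 = L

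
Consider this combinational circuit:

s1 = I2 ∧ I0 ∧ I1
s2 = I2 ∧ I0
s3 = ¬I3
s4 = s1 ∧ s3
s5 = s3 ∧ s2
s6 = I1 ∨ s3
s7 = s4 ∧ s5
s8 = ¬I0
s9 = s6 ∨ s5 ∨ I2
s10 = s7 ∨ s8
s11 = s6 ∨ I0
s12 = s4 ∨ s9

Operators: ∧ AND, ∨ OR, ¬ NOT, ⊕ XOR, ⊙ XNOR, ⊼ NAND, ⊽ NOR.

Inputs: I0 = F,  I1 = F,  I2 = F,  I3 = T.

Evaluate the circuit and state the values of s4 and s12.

s1 = I2 AND I0 AND I1 = F AND F AND F = F
s2 = I2 AND I0 = F AND F = F
s3 = NOT I3 = NOT T = F
s4 = s1 AND s3 = F AND F = F
s5 = s3 AND s2 = F AND F = F
s6 = I1 OR s3 = F OR F = F
s9 = s6 OR s5 OR I2 = F OR F OR F = F
s12 = s4 OR s9 = F OR F = F

s4 = F, s12 = F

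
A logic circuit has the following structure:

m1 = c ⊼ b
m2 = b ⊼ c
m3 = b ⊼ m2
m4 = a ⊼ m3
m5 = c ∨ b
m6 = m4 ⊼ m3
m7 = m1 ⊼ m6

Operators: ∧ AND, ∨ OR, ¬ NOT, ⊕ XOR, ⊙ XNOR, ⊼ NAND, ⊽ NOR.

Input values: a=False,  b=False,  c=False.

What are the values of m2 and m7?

m1 = c NAND b = False NAND False = True
m2 = b NAND c = False NAND False = True
m3 = b NAND m2 = False NAND True = True
m4 = a NAND m3 = False NAND True = True
m6 = m4 NAND m3 = True NAND True = False
m7 = m1 NAND m6 = True NAND False = True

m2 = True  m7 = True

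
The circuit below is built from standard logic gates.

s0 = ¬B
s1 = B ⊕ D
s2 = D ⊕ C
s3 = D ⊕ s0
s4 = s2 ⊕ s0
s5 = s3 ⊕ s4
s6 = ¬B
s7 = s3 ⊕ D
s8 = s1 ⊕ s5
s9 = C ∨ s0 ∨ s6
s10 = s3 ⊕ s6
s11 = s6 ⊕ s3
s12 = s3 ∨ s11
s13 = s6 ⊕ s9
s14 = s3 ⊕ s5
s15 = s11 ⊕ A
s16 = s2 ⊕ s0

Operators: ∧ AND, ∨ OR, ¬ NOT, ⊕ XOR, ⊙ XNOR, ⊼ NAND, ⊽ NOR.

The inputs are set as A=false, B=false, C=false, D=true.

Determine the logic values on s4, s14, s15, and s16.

s4 = false, s14 = false, s15 = true, s16 = false

s0 = NOT B = NOT false = true
s2 = D XOR C = true XOR false = true
s3 = D XOR s0 = true XOR true = false
s4 = s2 XOR s0 = true XOR true = false
s5 = s3 XOR s4 = false XOR false = false
s6 = NOT B = NOT false = true
s11 = s6 XOR s3 = true XOR false = true
s14 = s3 XOR s5 = false XOR false = false
s15 = s11 XOR A = true XOR false = true
s16 = s2 XOR s0 = true XOR true = false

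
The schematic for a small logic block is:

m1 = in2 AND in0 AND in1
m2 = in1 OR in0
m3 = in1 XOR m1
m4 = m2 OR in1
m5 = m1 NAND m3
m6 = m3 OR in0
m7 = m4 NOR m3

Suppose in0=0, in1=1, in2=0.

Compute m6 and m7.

m1 = in2 AND in0 AND in1 = 0 AND 0 AND 1 = 0
m2 = in1 OR in0 = 1 OR 0 = 1
m3 = in1 XOR m1 = 1 XOR 0 = 1
m4 = m2 OR in1 = 1 OR 1 = 1
m6 = m3 OR in0 = 1 OR 0 = 1
m7 = m4 NOR m3 = 1 NOR 1 = 0

m6 = 1, m7 = 0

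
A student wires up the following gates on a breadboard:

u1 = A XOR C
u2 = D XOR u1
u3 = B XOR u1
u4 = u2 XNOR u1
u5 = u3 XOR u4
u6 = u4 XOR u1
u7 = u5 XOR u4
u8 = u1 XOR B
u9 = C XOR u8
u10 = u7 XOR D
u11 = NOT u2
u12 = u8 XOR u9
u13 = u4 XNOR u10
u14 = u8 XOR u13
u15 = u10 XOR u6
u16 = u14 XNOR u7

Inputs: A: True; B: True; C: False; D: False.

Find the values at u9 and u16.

u9 = False, u16 = True

u1 = A XOR C = True XOR False = True
u2 = D XOR u1 = False XOR True = True
u3 = B XOR u1 = True XOR True = False
u4 = u2 XNOR u1 = True XNOR True = True
u5 = u3 XOR u4 = False XOR True = True
u7 = u5 XOR u4 = True XOR True = False
u8 = u1 XOR B = True XOR True = False
u9 = C XOR u8 = False XOR False = False
u10 = u7 XOR D = False XOR False = False
u13 = u4 XNOR u10 = True XNOR False = False
u14 = u8 XOR u13 = False XOR False = False
u16 = u14 XNOR u7 = False XNOR False = True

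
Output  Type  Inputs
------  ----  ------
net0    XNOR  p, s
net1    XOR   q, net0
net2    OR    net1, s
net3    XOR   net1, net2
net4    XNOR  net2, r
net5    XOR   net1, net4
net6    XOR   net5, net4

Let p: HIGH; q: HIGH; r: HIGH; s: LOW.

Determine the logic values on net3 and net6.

net3 = LOW; net6 = HIGH

net0 = p XNOR s = HIGH XNOR LOW = LOW
net1 = q XOR net0 = HIGH XOR LOW = HIGH
net2 = net1 OR s = HIGH OR LOW = HIGH
net3 = net1 XOR net2 = HIGH XOR HIGH = LOW
net4 = net2 XNOR r = HIGH XNOR HIGH = HIGH
net5 = net1 XOR net4 = HIGH XOR HIGH = LOW
net6 = net5 XOR net4 = LOW XOR HIGH = HIGH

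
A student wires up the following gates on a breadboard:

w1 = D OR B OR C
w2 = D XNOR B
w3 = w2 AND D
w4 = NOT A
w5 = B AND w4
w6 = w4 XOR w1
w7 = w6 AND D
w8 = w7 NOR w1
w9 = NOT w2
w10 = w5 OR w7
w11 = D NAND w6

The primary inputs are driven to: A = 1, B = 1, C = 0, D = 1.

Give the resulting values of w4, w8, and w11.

w4 = 0  w8 = 0  w11 = 0

w1 = D OR B OR C = 1 OR 1 OR 0 = 1
w4 = NOT A = NOT 1 = 0
w6 = w4 XOR w1 = 0 XOR 1 = 1
w7 = w6 AND D = 1 AND 1 = 1
w8 = w7 NOR w1 = 1 NOR 1 = 0
w11 = D NAND w6 = 1 NAND 1 = 0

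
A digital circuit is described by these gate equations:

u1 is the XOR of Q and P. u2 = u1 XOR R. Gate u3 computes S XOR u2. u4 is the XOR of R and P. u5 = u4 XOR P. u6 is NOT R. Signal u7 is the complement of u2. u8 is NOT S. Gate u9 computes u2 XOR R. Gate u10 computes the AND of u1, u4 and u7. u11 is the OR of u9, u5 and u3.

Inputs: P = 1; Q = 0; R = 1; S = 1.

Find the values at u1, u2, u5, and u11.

u1 = Q XOR P = 0 XOR 1 = 1
u2 = u1 XOR R = 1 XOR 1 = 0
u3 = S XOR u2 = 1 XOR 0 = 1
u4 = R XOR P = 1 XOR 1 = 0
u5 = u4 XOR P = 0 XOR 1 = 1
u9 = u2 XOR R = 0 XOR 1 = 1
u11 = u9 OR u5 OR u3 = 1 OR 1 OR 1 = 1

u1 = 1, u2 = 0, u5 = 1, u11 = 1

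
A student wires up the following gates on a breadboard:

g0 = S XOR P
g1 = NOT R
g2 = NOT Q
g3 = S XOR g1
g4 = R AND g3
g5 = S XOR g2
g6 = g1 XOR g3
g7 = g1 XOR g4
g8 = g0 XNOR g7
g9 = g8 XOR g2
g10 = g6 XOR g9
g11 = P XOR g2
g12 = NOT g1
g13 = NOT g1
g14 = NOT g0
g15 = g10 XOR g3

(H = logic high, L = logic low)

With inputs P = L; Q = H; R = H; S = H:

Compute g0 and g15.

g0 = H; g15 = H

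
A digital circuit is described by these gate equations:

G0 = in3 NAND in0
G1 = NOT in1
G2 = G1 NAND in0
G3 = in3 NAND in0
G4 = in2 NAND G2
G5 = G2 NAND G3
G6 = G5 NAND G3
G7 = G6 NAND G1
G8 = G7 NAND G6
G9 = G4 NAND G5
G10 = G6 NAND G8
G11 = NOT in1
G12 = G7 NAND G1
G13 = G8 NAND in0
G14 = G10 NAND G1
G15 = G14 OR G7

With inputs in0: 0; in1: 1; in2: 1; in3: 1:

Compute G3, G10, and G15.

G3 = 1  G10 = 1  G15 = 1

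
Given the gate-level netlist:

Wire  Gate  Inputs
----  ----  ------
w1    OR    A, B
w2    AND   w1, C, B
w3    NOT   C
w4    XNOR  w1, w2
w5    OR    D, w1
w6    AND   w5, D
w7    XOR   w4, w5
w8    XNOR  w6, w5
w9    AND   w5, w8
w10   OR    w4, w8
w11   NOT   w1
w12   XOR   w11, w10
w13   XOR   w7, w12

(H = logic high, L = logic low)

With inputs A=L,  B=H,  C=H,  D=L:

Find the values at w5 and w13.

w5 = H; w13 = H

w1 = A OR B = L OR H = H
w2 = w1 AND C AND B = H AND H AND H = H
w4 = w1 XNOR w2 = H XNOR H = H
w5 = D OR w1 = L OR H = H
w6 = w5 AND D = H AND L = L
w7 = w4 XOR w5 = H XOR H = L
w8 = w6 XNOR w5 = L XNOR H = L
w10 = w4 OR w8 = H OR L = H
w11 = NOT w1 = NOT H = L
w12 = w11 XOR w10 = L XOR H = H
w13 = w7 XOR w12 = L XOR H = H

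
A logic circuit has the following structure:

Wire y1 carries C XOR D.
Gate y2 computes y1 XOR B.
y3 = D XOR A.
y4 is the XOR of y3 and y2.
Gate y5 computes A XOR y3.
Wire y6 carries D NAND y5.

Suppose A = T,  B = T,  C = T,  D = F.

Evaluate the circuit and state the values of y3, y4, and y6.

y1 = C XOR D = T XOR F = T
y2 = y1 XOR B = T XOR T = F
y3 = D XOR A = F XOR T = T
y4 = y3 XOR y2 = T XOR F = T
y5 = A XOR y3 = T XOR T = F
y6 = D NAND y5 = F NAND F = T

y3 = T  y4 = T  y6 = T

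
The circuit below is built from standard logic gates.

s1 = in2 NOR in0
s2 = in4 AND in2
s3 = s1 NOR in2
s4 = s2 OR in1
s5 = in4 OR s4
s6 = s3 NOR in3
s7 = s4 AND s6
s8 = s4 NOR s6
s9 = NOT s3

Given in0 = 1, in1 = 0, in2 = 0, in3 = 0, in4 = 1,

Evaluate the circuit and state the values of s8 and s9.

s8 = 1, s9 = 0

s1 = in2 NOR in0 = 0 NOR 1 = 0
s2 = in4 AND in2 = 1 AND 0 = 0
s3 = s1 NOR in2 = 0 NOR 0 = 1
s4 = s2 OR in1 = 0 OR 0 = 0
s6 = s3 NOR in3 = 1 NOR 0 = 0
s8 = s4 NOR s6 = 0 NOR 0 = 1
s9 = NOT s3 = NOT 1 = 0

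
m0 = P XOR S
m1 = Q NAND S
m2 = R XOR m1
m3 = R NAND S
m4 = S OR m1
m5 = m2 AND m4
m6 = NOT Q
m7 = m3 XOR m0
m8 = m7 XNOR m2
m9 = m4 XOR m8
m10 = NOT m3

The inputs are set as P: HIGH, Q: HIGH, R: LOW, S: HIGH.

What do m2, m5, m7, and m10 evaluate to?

m0 = P XOR S = HIGH XOR HIGH = LOW
m1 = Q NAND S = HIGH NAND HIGH = LOW
m2 = R XOR m1 = LOW XOR LOW = LOW
m3 = R NAND S = LOW NAND HIGH = HIGH
m4 = S OR m1 = HIGH OR LOW = HIGH
m5 = m2 AND m4 = LOW AND HIGH = LOW
m7 = m3 XOR m0 = HIGH XOR LOW = HIGH
m10 = NOT m3 = NOT HIGH = LOW

m2 = LOW, m5 = LOW, m7 = HIGH, m10 = LOW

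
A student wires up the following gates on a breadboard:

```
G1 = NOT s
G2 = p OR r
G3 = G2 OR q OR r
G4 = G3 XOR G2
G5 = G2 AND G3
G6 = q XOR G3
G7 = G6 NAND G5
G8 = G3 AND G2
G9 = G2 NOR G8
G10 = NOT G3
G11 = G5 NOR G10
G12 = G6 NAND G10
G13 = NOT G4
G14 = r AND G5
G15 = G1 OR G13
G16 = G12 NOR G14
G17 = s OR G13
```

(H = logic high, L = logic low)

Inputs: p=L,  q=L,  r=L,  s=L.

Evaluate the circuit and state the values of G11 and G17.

G2 = p OR r = L OR L = L
G3 = G2 OR q OR r = L OR L OR L = L
G4 = G3 XOR G2 = L XOR L = L
G5 = G2 AND G3 = L AND L = L
G10 = NOT G3 = NOT L = H
G11 = G5 NOR G10 = L NOR H = L
G13 = NOT G4 = NOT L = H
G17 = s OR G13 = L OR H = H

G11 = L, G17 = H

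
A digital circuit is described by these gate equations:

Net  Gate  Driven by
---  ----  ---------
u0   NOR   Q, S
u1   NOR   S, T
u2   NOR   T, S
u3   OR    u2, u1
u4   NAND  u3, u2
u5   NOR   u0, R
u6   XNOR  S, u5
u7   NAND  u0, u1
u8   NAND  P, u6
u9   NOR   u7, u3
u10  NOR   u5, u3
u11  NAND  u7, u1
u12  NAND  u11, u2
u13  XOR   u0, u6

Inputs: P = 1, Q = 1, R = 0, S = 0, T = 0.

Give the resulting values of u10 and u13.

u10 = 0, u13 = 0

u0 = Q NOR S = 1 NOR 0 = 0
u1 = S NOR T = 0 NOR 0 = 1
u2 = T NOR S = 0 NOR 0 = 1
u3 = u2 OR u1 = 1 OR 1 = 1
u5 = u0 NOR R = 0 NOR 0 = 1
u6 = S XNOR u5 = 0 XNOR 1 = 0
u10 = u5 NOR u3 = 1 NOR 1 = 0
u13 = u0 XOR u6 = 0 XOR 0 = 0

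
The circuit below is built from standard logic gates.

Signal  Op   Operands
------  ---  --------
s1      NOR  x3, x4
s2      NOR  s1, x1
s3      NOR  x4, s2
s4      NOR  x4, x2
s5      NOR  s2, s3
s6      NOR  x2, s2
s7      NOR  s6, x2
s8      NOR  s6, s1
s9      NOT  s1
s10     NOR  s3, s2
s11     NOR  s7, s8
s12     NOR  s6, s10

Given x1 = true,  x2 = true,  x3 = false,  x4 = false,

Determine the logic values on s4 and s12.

s4 = false  s12 = true

s1 = x3 NOR x4 = false NOR false = true
s2 = s1 NOR x1 = true NOR true = false
s3 = x4 NOR s2 = false NOR false = true
s4 = x4 NOR x2 = false NOR true = false
s6 = x2 NOR s2 = true NOR false = false
s10 = s3 NOR s2 = true NOR false = false
s12 = s6 NOR s10 = false NOR false = true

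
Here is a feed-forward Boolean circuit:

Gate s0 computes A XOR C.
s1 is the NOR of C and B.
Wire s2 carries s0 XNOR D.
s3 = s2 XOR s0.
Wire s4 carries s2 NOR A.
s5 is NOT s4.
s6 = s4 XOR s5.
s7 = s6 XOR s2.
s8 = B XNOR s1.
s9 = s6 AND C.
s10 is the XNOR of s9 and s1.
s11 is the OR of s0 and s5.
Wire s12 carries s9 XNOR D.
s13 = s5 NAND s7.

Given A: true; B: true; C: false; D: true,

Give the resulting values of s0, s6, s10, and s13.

s0 = A XOR C = true XOR false = true
s1 = C NOR B = false NOR true = false
s2 = s0 XNOR D = true XNOR true = true
s4 = s2 NOR A = true NOR true = false
s5 = NOT s4 = NOT false = true
s6 = s4 XOR s5 = false XOR true = true
s7 = s6 XOR s2 = true XOR true = false
s9 = s6 AND C = true AND false = false
s10 = s9 XNOR s1 = false XNOR false = true
s13 = s5 NAND s7 = true NAND false = true

s0 = true  s6 = true  s10 = true  s13 = true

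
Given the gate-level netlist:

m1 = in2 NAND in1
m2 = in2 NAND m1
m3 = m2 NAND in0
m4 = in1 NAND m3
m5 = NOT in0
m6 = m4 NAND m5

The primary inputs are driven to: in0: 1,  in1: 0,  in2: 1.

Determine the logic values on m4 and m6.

m1 = in2 NAND in1 = 1 NAND 0 = 1
m2 = in2 NAND m1 = 1 NAND 1 = 0
m3 = m2 NAND in0 = 0 NAND 1 = 1
m4 = in1 NAND m3 = 0 NAND 1 = 1
m5 = NOT in0 = NOT 1 = 0
m6 = m4 NAND m5 = 1 NAND 0 = 1

m4 = 1, m6 = 1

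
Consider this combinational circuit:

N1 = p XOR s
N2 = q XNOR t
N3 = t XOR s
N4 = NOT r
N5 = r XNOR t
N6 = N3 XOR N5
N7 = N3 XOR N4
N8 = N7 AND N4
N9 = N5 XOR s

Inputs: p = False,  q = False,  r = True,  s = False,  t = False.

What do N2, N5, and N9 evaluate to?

N2 = q XNOR t = False XNOR False = True
N5 = r XNOR t = True XNOR False = False
N9 = N5 XOR s = False XOR False = False

N2 = True  N5 = False  N9 = False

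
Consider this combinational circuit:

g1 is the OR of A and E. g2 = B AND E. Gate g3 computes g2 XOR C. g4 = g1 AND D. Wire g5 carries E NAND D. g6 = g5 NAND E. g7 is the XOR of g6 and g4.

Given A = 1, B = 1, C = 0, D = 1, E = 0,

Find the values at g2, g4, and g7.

g1 = A OR E = 1 OR 0 = 1
g2 = B AND E = 1 AND 0 = 0
g4 = g1 AND D = 1 AND 1 = 1
g5 = E NAND D = 0 NAND 1 = 1
g6 = g5 NAND E = 1 NAND 0 = 1
g7 = g6 XOR g4 = 1 XOR 1 = 0

g2 = 0, g4 = 1, g7 = 0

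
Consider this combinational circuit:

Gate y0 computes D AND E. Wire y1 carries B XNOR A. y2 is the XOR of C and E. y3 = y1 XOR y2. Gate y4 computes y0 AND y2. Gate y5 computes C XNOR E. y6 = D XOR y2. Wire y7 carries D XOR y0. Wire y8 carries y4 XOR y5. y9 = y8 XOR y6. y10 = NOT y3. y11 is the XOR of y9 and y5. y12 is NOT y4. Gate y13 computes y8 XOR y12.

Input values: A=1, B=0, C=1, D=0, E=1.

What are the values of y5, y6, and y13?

y5 = 1; y6 = 0; y13 = 0

y0 = D AND E = 0 AND 1 = 0
y2 = C XOR E = 1 XOR 1 = 0
y4 = y0 AND y2 = 0 AND 0 = 0
y5 = C XNOR E = 1 XNOR 1 = 1
y6 = D XOR y2 = 0 XOR 0 = 0
y8 = y4 XOR y5 = 0 XOR 1 = 1
y12 = NOT y4 = NOT 0 = 1
y13 = y8 XOR y12 = 1 XOR 1 = 0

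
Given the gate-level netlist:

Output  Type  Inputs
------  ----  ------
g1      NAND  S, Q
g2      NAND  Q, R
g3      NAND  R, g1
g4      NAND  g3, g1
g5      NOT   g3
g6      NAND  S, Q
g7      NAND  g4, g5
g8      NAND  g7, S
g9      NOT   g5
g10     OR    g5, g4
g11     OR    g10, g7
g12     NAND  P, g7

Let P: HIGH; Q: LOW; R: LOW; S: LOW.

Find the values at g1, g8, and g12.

g1 = HIGH; g8 = HIGH; g12 = LOW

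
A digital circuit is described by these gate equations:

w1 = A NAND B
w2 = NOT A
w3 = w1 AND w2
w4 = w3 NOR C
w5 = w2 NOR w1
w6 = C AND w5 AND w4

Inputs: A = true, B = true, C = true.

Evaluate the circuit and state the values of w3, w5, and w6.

w1 = A NAND B = true NAND true = false
w2 = NOT A = NOT true = false
w3 = w1 AND w2 = false AND false = false
w4 = w3 NOR C = false NOR true = false
w5 = w2 NOR w1 = false NOR false = true
w6 = C AND w5 AND w4 = true AND true AND false = false

w3 = false, w5 = true, w6 = false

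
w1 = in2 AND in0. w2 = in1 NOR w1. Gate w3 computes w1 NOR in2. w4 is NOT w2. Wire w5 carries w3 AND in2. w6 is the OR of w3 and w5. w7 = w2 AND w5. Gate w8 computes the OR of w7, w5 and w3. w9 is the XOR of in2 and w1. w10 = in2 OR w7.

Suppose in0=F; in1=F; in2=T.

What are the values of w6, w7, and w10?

w1 = in2 AND in0 = T AND F = F
w2 = in1 NOR w1 = F NOR F = T
w3 = w1 NOR in2 = F NOR T = F
w5 = w3 AND in2 = F AND T = F
w6 = w3 OR w5 = F OR F = F
w7 = w2 AND w5 = T AND F = F
w10 = in2 OR w7 = T OR F = T

w6 = F, w7 = F, w10 = T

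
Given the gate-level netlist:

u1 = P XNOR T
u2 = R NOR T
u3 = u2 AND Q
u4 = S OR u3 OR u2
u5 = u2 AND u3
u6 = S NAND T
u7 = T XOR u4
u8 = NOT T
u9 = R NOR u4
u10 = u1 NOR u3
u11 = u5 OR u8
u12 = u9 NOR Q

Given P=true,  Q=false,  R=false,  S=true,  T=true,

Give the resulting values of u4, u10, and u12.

u4 = true  u10 = false  u12 = true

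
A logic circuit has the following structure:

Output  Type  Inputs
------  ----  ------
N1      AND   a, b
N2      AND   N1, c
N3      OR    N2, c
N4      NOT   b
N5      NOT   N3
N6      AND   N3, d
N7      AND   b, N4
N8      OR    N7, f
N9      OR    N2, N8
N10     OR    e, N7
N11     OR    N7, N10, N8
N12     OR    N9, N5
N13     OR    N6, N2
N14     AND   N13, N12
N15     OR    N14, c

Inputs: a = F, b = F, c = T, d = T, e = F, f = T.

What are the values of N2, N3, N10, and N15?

N1 = a AND b = F AND F = F
N2 = N1 AND c = F AND T = F
N3 = N2 OR c = F OR T = T
N4 = NOT b = NOT F = T
N5 = NOT N3 = NOT T = F
N6 = N3 AND d = T AND T = T
N7 = b AND N4 = F AND T = F
N8 = N7 OR f = F OR T = T
N9 = N2 OR N8 = F OR T = T
N10 = e OR N7 = F OR F = F
N12 = N9 OR N5 = T OR F = T
N13 = N6 OR N2 = T OR F = T
N14 = N13 AND N12 = T AND T = T
N15 = N14 OR c = T OR T = T

N2 = F, N3 = T, N10 = F, N15 = T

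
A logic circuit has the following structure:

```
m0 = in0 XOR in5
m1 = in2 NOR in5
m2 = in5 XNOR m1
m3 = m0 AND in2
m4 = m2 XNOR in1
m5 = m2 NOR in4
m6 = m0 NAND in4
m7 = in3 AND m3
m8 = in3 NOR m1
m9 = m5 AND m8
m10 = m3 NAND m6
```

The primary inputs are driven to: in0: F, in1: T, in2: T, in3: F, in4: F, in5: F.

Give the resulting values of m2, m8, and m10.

m0 = in0 XOR in5 = F XOR F = F
m1 = in2 NOR in5 = T NOR F = F
m2 = in5 XNOR m1 = F XNOR F = T
m3 = m0 AND in2 = F AND T = F
m6 = m0 NAND in4 = F NAND F = T
m8 = in3 NOR m1 = F NOR F = T
m10 = m3 NAND m6 = F NAND T = T

m2 = T, m8 = T, m10 = T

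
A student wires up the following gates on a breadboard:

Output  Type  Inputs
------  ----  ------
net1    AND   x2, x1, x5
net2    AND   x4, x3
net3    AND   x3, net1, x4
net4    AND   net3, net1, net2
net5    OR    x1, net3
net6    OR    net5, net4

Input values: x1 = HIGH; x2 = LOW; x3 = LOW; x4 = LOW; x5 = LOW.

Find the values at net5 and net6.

net5 = HIGH  net6 = HIGH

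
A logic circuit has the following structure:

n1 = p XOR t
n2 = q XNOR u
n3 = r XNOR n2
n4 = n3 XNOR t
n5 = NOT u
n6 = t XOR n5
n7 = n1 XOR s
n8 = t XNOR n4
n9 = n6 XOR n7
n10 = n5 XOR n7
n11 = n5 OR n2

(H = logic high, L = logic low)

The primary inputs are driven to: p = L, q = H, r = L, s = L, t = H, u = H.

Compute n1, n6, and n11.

n1 = p XOR t = L XOR H = H
n2 = q XNOR u = H XNOR H = H
n5 = NOT u = NOT H = L
n6 = t XOR n5 = H XOR L = H
n11 = n5 OR n2 = L OR H = H

n1 = H; n6 = H; n11 = H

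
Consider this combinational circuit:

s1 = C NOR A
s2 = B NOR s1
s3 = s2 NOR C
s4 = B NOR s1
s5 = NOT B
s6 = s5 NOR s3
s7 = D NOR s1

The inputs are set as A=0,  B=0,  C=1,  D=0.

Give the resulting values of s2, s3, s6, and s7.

s2 = 1; s3 = 0; s6 = 0; s7 = 1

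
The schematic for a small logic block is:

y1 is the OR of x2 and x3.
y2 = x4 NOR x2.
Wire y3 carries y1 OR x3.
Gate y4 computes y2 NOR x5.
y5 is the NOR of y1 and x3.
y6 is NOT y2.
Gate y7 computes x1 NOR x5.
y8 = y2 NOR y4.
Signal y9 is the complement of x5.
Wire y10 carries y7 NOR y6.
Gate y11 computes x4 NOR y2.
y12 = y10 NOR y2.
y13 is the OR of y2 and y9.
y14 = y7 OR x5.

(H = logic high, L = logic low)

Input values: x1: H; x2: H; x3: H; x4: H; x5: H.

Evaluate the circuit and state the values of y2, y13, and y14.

y2 = L  y13 = L  y14 = H

y2 = x4 NOR x2 = H NOR H = L
y7 = x1 NOR x5 = H NOR H = L
y9 = NOT x5 = NOT H = L
y13 = y2 OR y9 = L OR L = L
y14 = y7 OR x5 = L OR H = H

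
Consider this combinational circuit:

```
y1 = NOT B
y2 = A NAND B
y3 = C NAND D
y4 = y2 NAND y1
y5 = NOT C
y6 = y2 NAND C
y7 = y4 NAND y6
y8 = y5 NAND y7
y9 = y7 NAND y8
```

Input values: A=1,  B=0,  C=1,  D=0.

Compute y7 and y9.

y7 = 1, y9 = 0

y1 = NOT B = NOT 0 = 1
y2 = A NAND B = 1 NAND 0 = 1
y4 = y2 NAND y1 = 1 NAND 1 = 0
y5 = NOT C = NOT 1 = 0
y6 = y2 NAND C = 1 NAND 1 = 0
y7 = y4 NAND y6 = 0 NAND 0 = 1
y8 = y5 NAND y7 = 0 NAND 1 = 1
y9 = y7 NAND y8 = 1 NAND 1 = 0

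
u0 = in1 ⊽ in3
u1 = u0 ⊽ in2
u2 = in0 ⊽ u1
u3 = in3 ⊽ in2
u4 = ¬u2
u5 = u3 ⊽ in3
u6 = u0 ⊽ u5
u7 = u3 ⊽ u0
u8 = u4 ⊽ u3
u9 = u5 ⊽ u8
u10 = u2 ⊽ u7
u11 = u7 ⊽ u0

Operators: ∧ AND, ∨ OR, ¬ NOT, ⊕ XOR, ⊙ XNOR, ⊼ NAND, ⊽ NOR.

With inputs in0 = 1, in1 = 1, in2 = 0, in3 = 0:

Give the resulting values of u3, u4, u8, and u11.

u3 = 1  u4 = 1  u8 = 0  u11 = 1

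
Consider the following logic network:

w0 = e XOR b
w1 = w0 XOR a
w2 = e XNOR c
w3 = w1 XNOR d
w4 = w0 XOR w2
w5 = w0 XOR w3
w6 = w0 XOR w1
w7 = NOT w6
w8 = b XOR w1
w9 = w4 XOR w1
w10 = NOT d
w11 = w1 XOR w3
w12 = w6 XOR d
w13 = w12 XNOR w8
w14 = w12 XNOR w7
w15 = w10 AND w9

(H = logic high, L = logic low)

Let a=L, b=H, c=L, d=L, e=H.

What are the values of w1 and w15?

w0 = e XOR b = H XOR H = L
w1 = w0 XOR a = L XOR L = L
w2 = e XNOR c = H XNOR L = L
w4 = w0 XOR w2 = L XOR L = L
w9 = w4 XOR w1 = L XOR L = L
w10 = NOT d = NOT L = H
w15 = w10 AND w9 = H AND L = L

w1 = L; w15 = L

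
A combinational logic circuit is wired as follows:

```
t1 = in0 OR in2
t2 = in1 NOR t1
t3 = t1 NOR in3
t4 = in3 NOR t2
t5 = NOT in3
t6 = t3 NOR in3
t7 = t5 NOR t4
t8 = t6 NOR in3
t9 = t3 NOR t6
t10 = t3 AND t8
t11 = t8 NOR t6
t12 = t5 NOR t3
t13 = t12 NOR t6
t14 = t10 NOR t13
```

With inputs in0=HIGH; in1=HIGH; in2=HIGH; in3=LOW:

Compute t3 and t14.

t1 = in0 OR in2 = HIGH OR HIGH = HIGH
t3 = t1 NOR in3 = HIGH NOR LOW = LOW
t5 = NOT in3 = NOT LOW = HIGH
t6 = t3 NOR in3 = LOW NOR LOW = HIGH
t8 = t6 NOR in3 = HIGH NOR LOW = LOW
t10 = t3 AND t8 = LOW AND LOW = LOW
t12 = t5 NOR t3 = HIGH NOR LOW = LOW
t13 = t12 NOR t6 = LOW NOR HIGH = LOW
t14 = t10 NOR t13 = LOW NOR LOW = HIGH

t3 = LOW; t14 = HIGH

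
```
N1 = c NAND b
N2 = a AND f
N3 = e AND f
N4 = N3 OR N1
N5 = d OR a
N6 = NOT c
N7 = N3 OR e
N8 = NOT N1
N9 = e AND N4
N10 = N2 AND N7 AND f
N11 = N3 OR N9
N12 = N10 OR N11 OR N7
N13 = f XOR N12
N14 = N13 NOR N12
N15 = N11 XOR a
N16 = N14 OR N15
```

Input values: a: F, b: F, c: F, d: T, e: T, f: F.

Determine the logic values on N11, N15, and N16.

N1 = c NAND b = F NAND F = T
N2 = a AND f = F AND F = F
N3 = e AND f = T AND F = F
N4 = N3 OR N1 = F OR T = T
N7 = N3 OR e = F OR T = T
N9 = e AND N4 = T AND T = T
N10 = N2 AND N7 AND f = F AND T AND F = F
N11 = N3 OR N9 = F OR T = T
N12 = N10 OR N11 OR N7 = F OR T OR T = T
N13 = f XOR N12 = F XOR T = T
N14 = N13 NOR N12 = T NOR T = F
N15 = N11 XOR a = T XOR F = T
N16 = N14 OR N15 = F OR T = T

N11 = T, N15 = T, N16 = T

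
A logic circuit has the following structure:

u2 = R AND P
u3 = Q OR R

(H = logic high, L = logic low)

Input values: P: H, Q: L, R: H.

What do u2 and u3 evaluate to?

u2 = H AND H = H
u3 = L OR H = H

u2 = H; u3 = H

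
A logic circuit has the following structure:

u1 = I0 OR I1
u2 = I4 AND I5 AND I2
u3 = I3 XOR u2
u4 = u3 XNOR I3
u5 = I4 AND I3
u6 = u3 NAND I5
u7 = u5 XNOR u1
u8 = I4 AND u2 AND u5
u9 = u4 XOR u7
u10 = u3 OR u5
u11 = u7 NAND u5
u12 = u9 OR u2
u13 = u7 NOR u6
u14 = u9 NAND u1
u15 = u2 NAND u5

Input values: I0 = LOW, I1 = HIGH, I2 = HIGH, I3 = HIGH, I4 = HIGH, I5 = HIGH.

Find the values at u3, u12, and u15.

u3 = LOW  u12 = HIGH  u15 = LOW

u1 = I0 OR I1 = LOW OR HIGH = HIGH
u2 = I4 AND I5 AND I2 = HIGH AND HIGH AND HIGH = HIGH
u3 = I3 XOR u2 = HIGH XOR HIGH = LOW
u4 = u3 XNOR I3 = LOW XNOR HIGH = LOW
u5 = I4 AND I3 = HIGH AND HIGH = HIGH
u7 = u5 XNOR u1 = HIGH XNOR HIGH = HIGH
u9 = u4 XOR u7 = LOW XOR HIGH = HIGH
u12 = u9 OR u2 = HIGH OR HIGH = HIGH
u15 = u2 NAND u5 = HIGH NAND HIGH = LOW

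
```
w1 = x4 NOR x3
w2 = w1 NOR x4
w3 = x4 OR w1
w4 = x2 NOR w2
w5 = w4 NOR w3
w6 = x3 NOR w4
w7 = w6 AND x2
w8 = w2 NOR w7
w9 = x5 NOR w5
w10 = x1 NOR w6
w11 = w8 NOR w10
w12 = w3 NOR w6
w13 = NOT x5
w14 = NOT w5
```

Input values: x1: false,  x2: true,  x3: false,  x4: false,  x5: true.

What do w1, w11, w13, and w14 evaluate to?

w1 = true, w11 = true, w13 = false, w14 = true

w1 = x4 NOR x3 = false NOR false = true
w2 = w1 NOR x4 = true NOR false = false
w3 = x4 OR w1 = false OR true = true
w4 = x2 NOR w2 = true NOR false = false
w5 = w4 NOR w3 = false NOR true = false
w6 = x3 NOR w4 = false NOR false = true
w7 = w6 AND x2 = true AND true = true
w8 = w2 NOR w7 = false NOR true = false
w10 = x1 NOR w6 = false NOR true = false
w11 = w8 NOR w10 = false NOR false = true
w13 = NOT x5 = NOT true = false
w14 = NOT w5 = NOT false = true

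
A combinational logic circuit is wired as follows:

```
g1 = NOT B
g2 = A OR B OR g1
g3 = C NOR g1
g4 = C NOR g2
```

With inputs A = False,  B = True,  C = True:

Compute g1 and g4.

g1 = False, g4 = False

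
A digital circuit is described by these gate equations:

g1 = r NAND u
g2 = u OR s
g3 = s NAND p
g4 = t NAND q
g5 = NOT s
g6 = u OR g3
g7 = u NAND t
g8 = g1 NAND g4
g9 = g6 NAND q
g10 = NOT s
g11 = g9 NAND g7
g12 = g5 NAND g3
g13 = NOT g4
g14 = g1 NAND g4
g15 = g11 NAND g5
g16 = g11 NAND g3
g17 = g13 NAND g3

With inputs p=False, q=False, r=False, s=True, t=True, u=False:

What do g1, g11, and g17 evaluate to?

g1 = r NAND u = False NAND False = True
g3 = s NAND p = True NAND False = True
g4 = t NAND q = True NAND False = True
g6 = u OR g3 = False OR True = True
g7 = u NAND t = False NAND True = True
g9 = g6 NAND q = True NAND False = True
g11 = g9 NAND g7 = True NAND True = False
g13 = NOT g4 = NOT True = False
g17 = g13 NAND g3 = False NAND True = True

g1 = True, g11 = False, g17 = True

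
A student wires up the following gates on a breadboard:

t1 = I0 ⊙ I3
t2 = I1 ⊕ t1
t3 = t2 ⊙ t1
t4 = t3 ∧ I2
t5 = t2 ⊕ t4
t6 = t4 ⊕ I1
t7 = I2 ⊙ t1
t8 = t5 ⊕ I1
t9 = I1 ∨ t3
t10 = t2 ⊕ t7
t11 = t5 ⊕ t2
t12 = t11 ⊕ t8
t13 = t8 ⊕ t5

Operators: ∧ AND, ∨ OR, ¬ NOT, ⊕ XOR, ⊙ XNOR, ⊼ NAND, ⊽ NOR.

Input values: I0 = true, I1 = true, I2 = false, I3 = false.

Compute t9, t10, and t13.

t9 = true  t10 = false  t13 = true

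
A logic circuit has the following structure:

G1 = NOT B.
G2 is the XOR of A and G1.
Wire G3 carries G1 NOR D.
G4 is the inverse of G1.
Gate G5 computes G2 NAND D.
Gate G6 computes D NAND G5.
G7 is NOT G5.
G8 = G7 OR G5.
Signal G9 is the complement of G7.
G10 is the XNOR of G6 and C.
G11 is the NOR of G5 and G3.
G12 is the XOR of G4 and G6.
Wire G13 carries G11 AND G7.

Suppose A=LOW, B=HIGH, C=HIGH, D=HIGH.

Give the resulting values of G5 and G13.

G1 = NOT B = NOT HIGH = LOW
G2 = A XOR G1 = LOW XOR LOW = LOW
G3 = G1 NOR D = LOW NOR HIGH = LOW
G5 = G2 NAND D = LOW NAND HIGH = HIGH
G7 = NOT G5 = NOT HIGH = LOW
G11 = G5 NOR G3 = HIGH NOR LOW = LOW
G13 = G11 AND G7 = LOW AND LOW = LOW

G5 = HIGH, G13 = LOW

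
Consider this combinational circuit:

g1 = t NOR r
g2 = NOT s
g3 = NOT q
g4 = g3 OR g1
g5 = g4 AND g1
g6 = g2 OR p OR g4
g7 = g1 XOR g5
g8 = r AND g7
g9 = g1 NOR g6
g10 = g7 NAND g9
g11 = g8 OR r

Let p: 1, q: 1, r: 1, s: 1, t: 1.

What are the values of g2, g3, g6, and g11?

g2 = 0, g3 = 0, g6 = 1, g11 = 1

g1 = t NOR r = 1 NOR 1 = 0
g2 = NOT s = NOT 1 = 0
g3 = NOT q = NOT 1 = 0
g4 = g3 OR g1 = 0 OR 0 = 0
g5 = g4 AND g1 = 0 AND 0 = 0
g6 = g2 OR p OR g4 = 0 OR 1 OR 0 = 1
g7 = g1 XOR g5 = 0 XOR 0 = 0
g8 = r AND g7 = 1 AND 0 = 0
g11 = g8 OR r = 0 OR 1 = 1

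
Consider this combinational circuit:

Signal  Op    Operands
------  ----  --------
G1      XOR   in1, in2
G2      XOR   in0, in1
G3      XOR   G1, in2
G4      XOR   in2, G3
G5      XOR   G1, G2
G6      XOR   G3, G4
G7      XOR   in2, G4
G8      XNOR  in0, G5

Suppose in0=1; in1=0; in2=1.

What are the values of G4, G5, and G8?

G1 = in1 XOR in2 = 0 XOR 1 = 1
G2 = in0 XOR in1 = 1 XOR 0 = 1
G3 = G1 XOR in2 = 1 XOR 1 = 0
G4 = in2 XOR G3 = 1 XOR 0 = 1
G5 = G1 XOR G2 = 1 XOR 1 = 0
G8 = in0 XNOR G5 = 1 XNOR 0 = 0

G4 = 1  G5 = 0  G8 = 0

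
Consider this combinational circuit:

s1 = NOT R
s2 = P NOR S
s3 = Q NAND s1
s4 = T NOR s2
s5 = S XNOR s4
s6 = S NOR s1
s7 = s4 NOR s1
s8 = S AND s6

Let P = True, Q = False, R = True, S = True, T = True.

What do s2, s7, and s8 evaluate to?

s1 = NOT R = NOT True = False
s2 = P NOR S = True NOR True = False
s4 = T NOR s2 = True NOR False = False
s6 = S NOR s1 = True NOR False = False
s7 = s4 NOR s1 = False NOR False = True
s8 = S AND s6 = True AND False = False

s2 = False, s7 = True, s8 = False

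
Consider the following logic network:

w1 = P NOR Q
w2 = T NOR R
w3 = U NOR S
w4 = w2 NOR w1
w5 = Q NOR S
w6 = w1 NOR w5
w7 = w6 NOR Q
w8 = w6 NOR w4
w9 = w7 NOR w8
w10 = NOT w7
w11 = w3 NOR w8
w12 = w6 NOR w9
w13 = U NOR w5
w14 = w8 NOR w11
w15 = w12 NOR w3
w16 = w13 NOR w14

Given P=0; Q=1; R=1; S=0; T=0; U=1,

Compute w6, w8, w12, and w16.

w6 = 1; w8 = 0; w12 = 0; w16 = 1

w1 = P NOR Q = 0 NOR 1 = 0
w2 = T NOR R = 0 NOR 1 = 0
w3 = U NOR S = 1 NOR 0 = 0
w4 = w2 NOR w1 = 0 NOR 0 = 1
w5 = Q NOR S = 1 NOR 0 = 0
w6 = w1 NOR w5 = 0 NOR 0 = 1
w7 = w6 NOR Q = 1 NOR 1 = 0
w8 = w6 NOR w4 = 1 NOR 1 = 0
w9 = w7 NOR w8 = 0 NOR 0 = 1
w11 = w3 NOR w8 = 0 NOR 0 = 1
w12 = w6 NOR w9 = 1 NOR 1 = 0
w13 = U NOR w5 = 1 NOR 0 = 0
w14 = w8 NOR w11 = 0 NOR 1 = 0
w16 = w13 NOR w14 = 0 NOR 0 = 1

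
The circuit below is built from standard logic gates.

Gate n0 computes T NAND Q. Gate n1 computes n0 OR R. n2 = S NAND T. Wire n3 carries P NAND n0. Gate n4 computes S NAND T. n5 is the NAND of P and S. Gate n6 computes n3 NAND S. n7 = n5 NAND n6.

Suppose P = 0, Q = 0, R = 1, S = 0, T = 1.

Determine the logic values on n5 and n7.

n5 = 1, n7 = 0

n0 = T NAND Q = 1 NAND 0 = 1
n3 = P NAND n0 = 0 NAND 1 = 1
n5 = P NAND S = 0 NAND 0 = 1
n6 = n3 NAND S = 1 NAND 0 = 1
n7 = n5 NAND n6 = 1 NAND 1 = 0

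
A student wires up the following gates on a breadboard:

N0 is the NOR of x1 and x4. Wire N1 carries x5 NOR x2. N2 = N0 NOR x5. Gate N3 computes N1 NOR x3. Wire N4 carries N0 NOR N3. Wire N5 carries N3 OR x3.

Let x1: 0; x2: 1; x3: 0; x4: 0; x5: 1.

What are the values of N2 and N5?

N2 = 0, N5 = 1

N0 = x1 NOR x4 = 0 NOR 0 = 1
N1 = x5 NOR x2 = 1 NOR 1 = 0
N2 = N0 NOR x5 = 1 NOR 1 = 0
N3 = N1 NOR x3 = 0 NOR 0 = 1
N5 = N3 OR x3 = 1 OR 0 = 1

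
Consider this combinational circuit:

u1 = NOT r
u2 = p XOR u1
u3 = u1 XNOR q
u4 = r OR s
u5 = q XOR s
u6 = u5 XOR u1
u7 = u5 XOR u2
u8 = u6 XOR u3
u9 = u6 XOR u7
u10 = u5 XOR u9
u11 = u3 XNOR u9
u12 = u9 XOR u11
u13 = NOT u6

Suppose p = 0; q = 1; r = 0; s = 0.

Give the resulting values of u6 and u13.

u1 = NOT r = NOT 0 = 1
u5 = q XOR s = 1 XOR 0 = 1
u6 = u5 XOR u1 = 1 XOR 1 = 0
u13 = NOT u6 = NOT 0 = 1

u6 = 0, u13 = 1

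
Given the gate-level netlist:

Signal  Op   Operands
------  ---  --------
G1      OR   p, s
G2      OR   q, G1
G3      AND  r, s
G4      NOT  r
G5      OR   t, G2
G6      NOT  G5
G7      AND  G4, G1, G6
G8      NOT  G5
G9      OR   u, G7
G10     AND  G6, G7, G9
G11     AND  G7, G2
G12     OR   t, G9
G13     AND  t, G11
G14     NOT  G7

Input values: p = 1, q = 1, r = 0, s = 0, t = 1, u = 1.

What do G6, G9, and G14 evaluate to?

G1 = p OR s = 1 OR 0 = 1
G2 = q OR G1 = 1 OR 1 = 1
G4 = NOT r = NOT 0 = 1
G5 = t OR G2 = 1 OR 1 = 1
G6 = NOT G5 = NOT 1 = 0
G7 = G4 AND G1 AND G6 = 1 AND 1 AND 0 = 0
G9 = u OR G7 = 1 OR 0 = 1
G14 = NOT G7 = NOT 0 = 1

G6 = 0, G9 = 1, G14 = 1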